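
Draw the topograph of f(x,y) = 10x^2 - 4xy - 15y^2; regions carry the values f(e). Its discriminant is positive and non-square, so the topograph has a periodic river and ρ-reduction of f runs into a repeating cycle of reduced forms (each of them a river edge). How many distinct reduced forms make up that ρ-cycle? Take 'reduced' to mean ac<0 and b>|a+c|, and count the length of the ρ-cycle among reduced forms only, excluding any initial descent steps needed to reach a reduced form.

D = 616, ⌊√D⌋ = 24
descent: ρ → (-15,4,10)
descent: ρ → (10,16,-9)  [lands on river]
river: ρ → (-9,20,6)
river: ρ → (6,16,-15)
river: ρ → (-15,14,7)
river: ρ → (7,14,-15)
river: ρ → (-15,16,6)
river: ρ → (6,20,-9)
river: ρ → (-9,16,10)
river: ρ → (10,24,-1)
river: ρ → (-1,24,10)
ρ-cycle length = 10 (tail of 2 descent steps not counted)

10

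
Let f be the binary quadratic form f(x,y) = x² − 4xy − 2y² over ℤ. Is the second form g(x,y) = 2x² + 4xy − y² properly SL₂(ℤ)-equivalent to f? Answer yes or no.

D₁ = 24, D₂ = 24
river cycle of f (length 2): (-2, 4, 1), (1, 4, -2)
river cycle of g (length 2): (-1, 4, 2), (2, 4, -1)
cycles differ ⇒ inequivalent

no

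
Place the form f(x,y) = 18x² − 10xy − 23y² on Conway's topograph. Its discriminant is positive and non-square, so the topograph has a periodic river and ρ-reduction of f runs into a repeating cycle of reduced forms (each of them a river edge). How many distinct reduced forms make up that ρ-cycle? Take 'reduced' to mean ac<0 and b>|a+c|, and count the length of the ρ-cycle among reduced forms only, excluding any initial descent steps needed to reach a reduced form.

D = 1756, ⌊√D⌋ = 41
descent: ρ → (-23,10,18)  [lands on river]
river: ρ → (18,26,-15)
river: ρ → (-15,34,10)
river: ρ → (10,26,-27)
river: ρ → (-27,28,9)
river: ρ → (9,26,-30)
river: ρ → (-30,34,5)
river: ρ → (5,36,-23)
ρ-cycle length = 8 (tail of 1 descent step not counted)

8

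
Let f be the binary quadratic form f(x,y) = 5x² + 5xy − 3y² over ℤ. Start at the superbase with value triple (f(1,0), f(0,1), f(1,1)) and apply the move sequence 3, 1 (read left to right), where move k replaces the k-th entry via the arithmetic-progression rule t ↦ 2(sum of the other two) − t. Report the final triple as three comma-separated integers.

start (5,-3,7) = (f(1,0),f(0,1),f(1,1))
replace slot 3: 2·(5+(-3)) − 7 = -3 → (5,-3,-3)
replace slot 1: 2·((-3)+(-3)) − 5 = -17 → (-17,-3,-3)

-17,-3,-3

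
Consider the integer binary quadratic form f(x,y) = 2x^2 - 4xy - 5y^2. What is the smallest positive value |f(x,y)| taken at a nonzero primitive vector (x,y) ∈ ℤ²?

descent: ρ → (-5,4,2)  [lands on river]
river: ρ → (2,4,-5)
river: ρ → (-5,6,1)
river: ρ → (1,6,-5)
closes: descent 1, river 4
min |a| on river = 1

1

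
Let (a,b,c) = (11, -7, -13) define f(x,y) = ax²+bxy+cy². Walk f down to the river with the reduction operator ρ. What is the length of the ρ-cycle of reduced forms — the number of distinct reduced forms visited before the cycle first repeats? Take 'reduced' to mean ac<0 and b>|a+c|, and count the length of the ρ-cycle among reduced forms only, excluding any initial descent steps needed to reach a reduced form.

D = 621, ⌊√D⌋ = 24
descent: ρ → (-13,7,11)  [lands on river]
river: ρ → (11,15,-9)
river: ρ → (-9,21,5)
river: ρ → (5,19,-13)
ρ-cycle length = 4 (tail of 1 descent step not counted)

4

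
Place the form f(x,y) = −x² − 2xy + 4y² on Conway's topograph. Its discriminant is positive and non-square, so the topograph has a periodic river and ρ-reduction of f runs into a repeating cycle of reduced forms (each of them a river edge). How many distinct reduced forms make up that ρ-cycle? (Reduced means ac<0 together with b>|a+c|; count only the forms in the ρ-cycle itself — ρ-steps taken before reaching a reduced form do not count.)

D = 20, ⌊√D⌋ = 4
descent: ρ → (4,2,-1)
descent: ρ → (-1,4,1)  [lands on river]
river: ρ → (1,4,-1)
ρ-cycle length = 2 (tail of 2 descent steps not counted)

2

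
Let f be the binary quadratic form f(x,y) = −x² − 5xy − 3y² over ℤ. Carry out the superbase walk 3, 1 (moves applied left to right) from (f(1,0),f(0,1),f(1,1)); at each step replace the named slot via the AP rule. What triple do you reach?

start (-1,-3,-9) = (f(1,0),f(0,1),f(1,1))
replace slot 3: 2·((-1)+(-3)) − (-9) = 1 → (-1,-3,1)
replace slot 1: 2·((-3)+1) − (-1) = -3 → (-3,-3,1)

-3,-3,1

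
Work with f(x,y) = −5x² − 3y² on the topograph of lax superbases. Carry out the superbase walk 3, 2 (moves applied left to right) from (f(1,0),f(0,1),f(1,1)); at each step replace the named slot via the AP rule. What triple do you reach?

start (-5,-3,-8) = (f(1,0),f(0,1),f(1,1))
replace slot 3: 2·((-5)+(-3)) − (-8) = -8 → (-5,-3,-8)
replace slot 2: 2·((-5)+(-8)) − (-3) = -23 → (-5,-23,-8)

-5,-23,-8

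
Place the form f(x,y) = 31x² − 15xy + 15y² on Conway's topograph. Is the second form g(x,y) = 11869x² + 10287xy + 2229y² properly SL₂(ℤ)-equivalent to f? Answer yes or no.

D₁ = -1635, D₂ = -1635
f: flip: (31,-15,15)→(15,15,31)
f: reduced (well bottom): (15,15,31) with a≤c, −a<b≤a
g: flip: (11869,10287,2229)→(2229,-10287,11869)
g: translate: b→-1371 (≡-10287 mod 4458), so (2229,-10287,11869)→(2229,-1371,211)
g: flip: (2229,-1371,211)→(211,1371,2229)
g: translate: b→105 (≡1371 mod 422), so (211,1371,2229)→(211,105,15)
g: flip: (211,105,15)→(15,-105,211)
g: translate: b→15 (≡-105 mod 30), so (15,-105,211)→(15,15,31)
g: reduced (well bottom): (15,15,31) with a≤c, −a<b≤a
reduced forms (15, 15, 31) vs (15, 15, 31) ⇒ equivalent

yes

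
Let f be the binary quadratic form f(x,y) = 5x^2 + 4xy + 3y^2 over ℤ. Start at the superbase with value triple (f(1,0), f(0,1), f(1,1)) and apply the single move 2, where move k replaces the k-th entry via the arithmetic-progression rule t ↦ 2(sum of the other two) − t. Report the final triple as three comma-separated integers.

start (5,3,12) = (f(1,0),f(0,1),f(1,1))
replace slot 2: 2·(5+12) − 3 = 31 → (5,31,12)

5,31,12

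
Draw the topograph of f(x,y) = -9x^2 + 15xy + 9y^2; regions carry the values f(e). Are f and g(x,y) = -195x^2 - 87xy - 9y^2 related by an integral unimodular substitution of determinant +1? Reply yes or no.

D₁ = 549, D₂ = 549
river cycle of f (length 6): (9, 21, -3), (-3, 21, 9), (9, 15, -9), (-9, 21, 3), (3, 21, -9), (-9, 15, 9)
river cycle of g (length 6): (-9, 15, 9), (9, 21, -3), (-3, 21, 9), (9, 15, -9), (-9, 21, 3), (3, 21, -9)
cycles coincide ⇒ equivalent

yes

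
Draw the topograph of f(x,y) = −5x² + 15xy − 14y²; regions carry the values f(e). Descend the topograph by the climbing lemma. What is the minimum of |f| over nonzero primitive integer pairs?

translate: b→5 (≡-15 mod 10), so (5,-15,14)→(5,5,4)
flip: (5,5,4)→(4,-5,5)
translate: b→3 (≡-5 mod 8), so (4,-5,5)→(4,3,4)
reduced (well bottom): (4,3,4) with a≤c, −a<b≤a
well minimum |f| = |-4| = 4 (negative-definite)

4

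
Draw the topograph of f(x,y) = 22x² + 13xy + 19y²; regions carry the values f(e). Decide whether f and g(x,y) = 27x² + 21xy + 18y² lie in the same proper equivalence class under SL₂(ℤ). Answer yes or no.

D₁ = -1503, D₂ = -1503
f: flip: (22,13,19)→(19,-13,22)
f: reduced (well bottom): (19,-13,22) with a≤c, −a<b≤a
g: flip: (27,21,18)→(18,-21,27)
g: translate: b→15 (≡-21 mod 36), so (18,-21,27)→(18,15,24)
g: reduced (well bottom): (18,15,24) with a≤c, −a<b≤a
reduced forms (19, -13, 22) vs (18, 15, 24) ⇒ inequivalent

no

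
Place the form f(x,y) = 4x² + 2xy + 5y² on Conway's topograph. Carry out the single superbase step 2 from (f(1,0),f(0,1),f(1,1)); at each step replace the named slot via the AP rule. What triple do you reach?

start (4,5,11) = (f(1,0),f(0,1),f(1,1))
replace slot 2: 2·(4+11) − 5 = 25 → (4,25,11)

4,25,11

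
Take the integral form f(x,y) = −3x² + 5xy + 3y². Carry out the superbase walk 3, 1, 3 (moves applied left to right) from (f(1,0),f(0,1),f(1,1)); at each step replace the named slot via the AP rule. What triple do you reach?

start (-3,3,5) = (f(1,0),f(0,1),f(1,1))
replace slot 3: 2·((-3)+3) − 5 = -5 → (-3,3,-5)
replace slot 1: 2·(3+(-5)) − (-3) = -1 → (-1,3,-5)
replace slot 3: 2·((-1)+3) − (-5) = 9 → (-1,3,9)

-1,3,9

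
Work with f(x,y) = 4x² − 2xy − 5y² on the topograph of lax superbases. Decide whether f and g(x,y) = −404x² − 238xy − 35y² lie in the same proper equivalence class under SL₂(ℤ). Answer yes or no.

D₁ = 84, D₂ = 84
river cycle of f (length 6): (-5, 2, 4), (4, 6, -3), (-3, 6, 4), (4, 2, -5), (-5, 8, 1), (1, 8, -5)
river cycle of g (length 6): (-5, 2, 4), (4, 6, -3), (-3, 6, 4), (4, 2, -5), (-5, 8, 1), (1, 8, -5)
cycles coincide ⇒ equivalent

yes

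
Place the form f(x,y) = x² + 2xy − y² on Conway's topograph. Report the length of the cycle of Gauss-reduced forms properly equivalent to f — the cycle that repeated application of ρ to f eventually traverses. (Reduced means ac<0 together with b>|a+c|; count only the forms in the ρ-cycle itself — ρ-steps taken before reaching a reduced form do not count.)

D = 8, ⌊√D⌋ = 2
river: ρ → (-1,2,1)
river: ρ → (1,2,-1)
ρ-cycle length = 2 (tail of 0 descent steps not counted)

2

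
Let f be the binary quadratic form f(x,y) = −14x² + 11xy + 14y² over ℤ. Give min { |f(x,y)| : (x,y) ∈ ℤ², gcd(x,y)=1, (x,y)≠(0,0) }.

river: ρ → (14,17,-11)
river: ρ → (-11,27,4)
river: ρ → (4,29,-4)
river: ρ → (-4,27,11)
river: ρ → (11,17,-14)
river: ρ → (-14,11,14)
closes: descent 0, river 6
min |a| on river = 4

4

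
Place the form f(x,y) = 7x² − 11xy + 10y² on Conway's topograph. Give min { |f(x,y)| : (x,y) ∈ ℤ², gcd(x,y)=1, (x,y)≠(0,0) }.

translate: b→3 (≡-11 mod 14), so (7,-11,10)→(7,3,6)
flip: (7,3,6)→(6,-3,7)
reduced (well bottom): (6,-3,7) with a≤c, −a<b≤a
well minimum = a = 6

6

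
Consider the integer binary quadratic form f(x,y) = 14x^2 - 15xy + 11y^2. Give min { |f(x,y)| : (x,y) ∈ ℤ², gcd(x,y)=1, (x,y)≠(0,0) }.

translate: b→13 (≡-15 mod 28), so (14,-15,11)→(14,13,10)
flip: (14,13,10)→(10,-13,14)
translate: b→7 (≡-13 mod 20), so (10,-13,14)→(10,7,11)
reduced (well bottom): (10,7,11) with a≤c, −a<b≤a
well minimum = a = 10

10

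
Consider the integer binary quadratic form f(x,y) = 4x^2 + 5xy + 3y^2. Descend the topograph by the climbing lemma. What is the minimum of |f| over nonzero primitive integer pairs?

translate: b→-3 (≡5 mod 8), so (4,5,3)→(4,-3,2)
flip: (4,-3,2)→(2,3,4)
translate: b→-1 (≡3 mod 4), so (2,3,4)→(2,-1,3)
reduced (well bottom): (2,-1,3) with a≤c, −a<b≤a
well minimum = a = 2

2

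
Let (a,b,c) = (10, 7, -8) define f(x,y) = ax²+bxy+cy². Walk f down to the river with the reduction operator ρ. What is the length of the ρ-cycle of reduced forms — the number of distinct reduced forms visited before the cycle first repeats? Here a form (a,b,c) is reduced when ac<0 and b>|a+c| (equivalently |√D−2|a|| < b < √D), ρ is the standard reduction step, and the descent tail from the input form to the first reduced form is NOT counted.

D = 369, ⌊√D⌋ = 19
river: ρ → (-8,9,9)
river: ρ → (9,9,-8)
river: ρ → (-8,7,10)
river: ρ → (10,13,-5)
river: ρ → (-5,17,4)
river: ρ → (4,15,-9)
river: ρ → (-9,3,10)
river: ρ → (10,17,-2)
river: ρ → (-2,19,1)
river: ρ → (1,19,-2)
river: ρ → (-2,17,10)
river: ρ → (10,3,-9)
river: ρ → (-9,15,4)
river: ρ → (4,17,-5)
river: ρ → (-5,13,10)
river: ρ → (10,7,-8)
ρ-cycle length = 16 (tail of 0 descent steps not counted)

16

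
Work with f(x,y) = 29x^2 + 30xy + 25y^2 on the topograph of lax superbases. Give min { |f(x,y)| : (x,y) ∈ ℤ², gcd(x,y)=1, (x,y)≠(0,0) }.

translate: b→-28 (≡30 mod 58), so (29,30,25)→(29,-28,24)
flip: (29,-28,24)→(24,28,29)
translate: b→-20 (≡28 mod 48), so (24,28,29)→(24,-20,25)
reduced (well bottom): (24,-20,25) with a≤c, −a<b≤a
well minimum = a = 24

24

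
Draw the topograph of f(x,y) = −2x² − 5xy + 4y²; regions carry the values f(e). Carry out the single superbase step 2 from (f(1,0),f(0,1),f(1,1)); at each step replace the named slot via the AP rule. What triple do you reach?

start (-2,4,-3) = (f(1,0),f(0,1),f(1,1))
replace slot 2: 2·((-2)+(-3)) − 4 = -14 → (-2,-14,-3)

-2,-14,-3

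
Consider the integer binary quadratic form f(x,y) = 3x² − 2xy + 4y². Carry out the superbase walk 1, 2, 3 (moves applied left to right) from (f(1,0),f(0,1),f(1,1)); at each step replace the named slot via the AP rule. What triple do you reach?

start (3,4,5) = (f(1,0),f(0,1),f(1,1))
replace slot 1: 2·(4+5) − 3 = 15 → (15,4,5)
replace slot 2: 2·(15+5) − 4 = 36 → (15,36,5)
replace slot 3: 2·(15+36) − 5 = 97 → (15,36,97)

15,36,97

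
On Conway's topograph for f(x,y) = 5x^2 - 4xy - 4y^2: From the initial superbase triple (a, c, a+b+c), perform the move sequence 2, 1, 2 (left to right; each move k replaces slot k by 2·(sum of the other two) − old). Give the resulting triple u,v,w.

start (5,-4,-3) = (f(1,0),f(0,1),f(1,1))
replace slot 2: 2·(5+(-3)) − (-4) = 8 → (5,8,-3)
replace slot 1: 2·(8+(-3)) − 5 = 5 → (5,8,-3)
replace slot 2: 2·(5+(-3)) − 8 = -4 → (5,-4,-3)

5,-4,-3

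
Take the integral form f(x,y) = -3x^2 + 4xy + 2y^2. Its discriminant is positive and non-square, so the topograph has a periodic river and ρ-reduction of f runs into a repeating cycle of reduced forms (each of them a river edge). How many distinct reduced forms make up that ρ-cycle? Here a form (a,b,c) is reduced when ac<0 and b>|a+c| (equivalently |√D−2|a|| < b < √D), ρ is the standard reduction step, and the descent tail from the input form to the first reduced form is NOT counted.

D = 40, ⌊√D⌋ = 6
river: ρ → (2,4,-3)
river: ρ → (-3,2,3)
river: ρ → (3,4,-2)
river: ρ → (-2,4,3)
river: ρ → (3,2,-3)
river: ρ → (-3,4,2)
ρ-cycle length = 6 (tail of 0 descent steps not counted)

6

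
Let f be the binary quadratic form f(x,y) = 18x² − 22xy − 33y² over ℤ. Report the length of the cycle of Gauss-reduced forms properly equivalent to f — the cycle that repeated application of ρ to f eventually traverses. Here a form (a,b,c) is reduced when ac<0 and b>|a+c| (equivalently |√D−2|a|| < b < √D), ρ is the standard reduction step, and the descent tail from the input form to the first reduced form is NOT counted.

D = 2860, ⌊√D⌋ = 53
descent: ρ → (-33,22,18)  [lands on river]
river: ρ → (18,50,-5)
river: ρ → (-5,50,18)
river: ρ → (18,22,-33)
river: ρ → (-33,44,7)
river: ρ → (7,40,-45)
river: ρ → (-45,50,2)
river: ρ → (2,50,-45)
river: ρ → (-45,40,7)
river: ρ → (7,44,-33)
ρ-cycle length = 10 (tail of 1 descent step not counted)

10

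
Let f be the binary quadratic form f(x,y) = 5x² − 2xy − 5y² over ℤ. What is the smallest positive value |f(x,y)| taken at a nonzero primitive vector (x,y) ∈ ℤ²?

descent: ρ → (-5,2,5)  [lands on river]
river: ρ → (5,8,-2)
river: ρ → (-2,8,5)
river: ρ → (5,2,-5)
river: ρ → (-5,8,2)
river: ρ → (2,8,-5)
closes: descent 1, river 6
min |a| on river = 2

2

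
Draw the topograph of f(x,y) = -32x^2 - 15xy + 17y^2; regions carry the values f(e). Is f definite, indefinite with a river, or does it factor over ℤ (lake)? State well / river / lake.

D = b²−4ac = (-15)² − 4·(-32)·17 = 2401
D = 49² is a perfect square ⇒ form factors over ℤ ⇒ lakes

lake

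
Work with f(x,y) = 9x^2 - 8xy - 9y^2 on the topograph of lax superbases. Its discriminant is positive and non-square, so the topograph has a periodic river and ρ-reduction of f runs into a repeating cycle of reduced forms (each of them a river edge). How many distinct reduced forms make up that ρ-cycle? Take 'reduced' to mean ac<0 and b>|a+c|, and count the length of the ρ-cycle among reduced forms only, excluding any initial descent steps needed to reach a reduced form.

D = 388, ⌊√D⌋ = 19
descent: ρ → (-9,8,9)  [lands on river]
river: ρ → (9,10,-8)
river: ρ → (-8,6,11)
river: ρ → (11,16,-3)
river: ρ → (-3,14,16)
river: ρ → (16,18,-1)
river: ρ → (-1,18,16)
river: ρ → (16,14,-3)
river: ρ → (-3,16,11)
river: ρ → (11,6,-8)
river: ρ → (-8,10,9)
river: ρ → (9,8,-9)
river: ρ → (-9,10,8)
river: ρ → (8,6,-11)
river: ρ → (-11,16,3)
river: ρ → (3,14,-16)
river: ρ → (-16,18,1)
river: ρ → (1,18,-16)
river: ρ → (-16,14,3)
river: ρ → (3,16,-11)
river: ρ → (-11,6,8)
river: ρ → (8,10,-9)
ρ-cycle length = 22 (tail of 1 descent step not counted)

22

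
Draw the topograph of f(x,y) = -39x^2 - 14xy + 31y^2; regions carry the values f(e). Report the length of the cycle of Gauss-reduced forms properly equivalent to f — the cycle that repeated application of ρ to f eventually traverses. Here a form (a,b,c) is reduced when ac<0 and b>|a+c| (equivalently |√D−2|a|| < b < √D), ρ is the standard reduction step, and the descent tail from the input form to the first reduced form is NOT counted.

D = 5032, ⌊√D⌋ = 70
descent: ρ → (31,14,-39)  [lands on river]
river: ρ → (-39,64,6)
river: ρ → (6,68,-17)
river: ρ → (-17,68,6)
river: ρ → (6,64,-39)
river: ρ → (-39,14,31)
river: ρ → (31,48,-22)
river: ρ → (-22,40,39)
river: ρ → (39,38,-23)
river: ρ → (-23,54,23)
river: ρ → (23,38,-39)
river: ρ → (-39,40,22)
river: ρ → (22,48,-31)
river: ρ → (-31,14,39)
river: ρ → (39,64,-6)
river: ρ → (-6,68,17)
river: ρ → (17,68,-6)
river: ρ → (-6,64,39)
river: ρ → (39,14,-31)
river: ρ → (-31,48,22)
river: ρ → (22,40,-39)
river: ρ → (-39,38,23)
river: ρ → (23,54,-23)
river: ρ → (-23,38,39)
river: ρ → (39,40,-22)
river: ρ → (-22,48,31)
ρ-cycle length = 26 (tail of 1 descent step not counted)

26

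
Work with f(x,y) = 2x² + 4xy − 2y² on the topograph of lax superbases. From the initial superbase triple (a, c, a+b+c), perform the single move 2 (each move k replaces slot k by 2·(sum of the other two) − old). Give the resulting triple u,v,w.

start (2,-2,4) = (f(1,0),f(0,1),f(1,1))
replace slot 2: 2·(2+4) − (-2) = 14 → (2,14,4)

2,14,4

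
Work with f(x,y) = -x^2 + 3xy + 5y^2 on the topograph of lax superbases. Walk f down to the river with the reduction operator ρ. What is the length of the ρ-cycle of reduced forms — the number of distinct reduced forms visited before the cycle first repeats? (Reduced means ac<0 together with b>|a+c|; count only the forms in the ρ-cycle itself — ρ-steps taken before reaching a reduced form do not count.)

D = 29, ⌊√D⌋ = 5
descent: ρ → (5,-3,-1)
descent: ρ → (-1,5,1)  [lands on river]
river: ρ → (1,5,-1)
ρ-cycle length = 2 (tail of 2 descent steps not counted)

2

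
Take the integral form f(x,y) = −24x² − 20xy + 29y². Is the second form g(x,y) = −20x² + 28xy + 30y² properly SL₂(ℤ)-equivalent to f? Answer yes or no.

D₁ = 3184, D₂ = 3184
river cycle of f (length 44): (29, 20, -24), (-24, 28, 25), (25, 22, -27), (-27, 32, 20), (20, 48, -11), (-11, 40, 36), (36, 32, -15), (-15, 28, 40), (40, 52, -3), (-3, 56, 4), … (34 more)
river cycle of g (length 20): (30, 32, -18), (-18, 40, 22), (22, 48, -10), (-10, 52, 12), (12, 44, -26), (-26, 8, 30), (30, 52, -4), (-4, 52, 30), (30, 8, -26), (-26, 44, 12), … (10 more)
cycles differ ⇒ inequivalent

no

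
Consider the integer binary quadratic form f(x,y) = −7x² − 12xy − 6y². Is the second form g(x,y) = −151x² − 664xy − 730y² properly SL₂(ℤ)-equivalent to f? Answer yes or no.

D₁ = -24, D₂ = -24
f is negative-definite; reduce −f:
−f: translate: b→-2 (≡12 mod 14), so (7,12,6)→(7,-2,1)
−f: flip: (7,-2,1)→(1,2,7)
−f: translate: b→0 (≡2 mod 2), so (1,2,7)→(1,0,6)
−f: reduced (well bottom): (1,0,6) with a≤c, −a<b≤a
flip sign back: reduced form of f is (-1,0,-6)
g is negative-definite; reduce −g:
−g: translate: b→60 (≡664 mod 302), so (151,664,730)→(151,60,6)
−g: flip: (151,60,6)→(6,-60,151)
−g: translate: b→0 (≡-60 mod 12), so (6,-60,151)→(6,0,1)
−g: flip: (6,0,1)→(1,0,6)
−g: reduced (well bottom): (1,0,6) with a≤c, −a<b≤a
flip sign back: reduced form of g is (-1,0,-6)
reduced forms (-1, 0, -6) vs (-1, 0, -6) ⇒ equivalent

yes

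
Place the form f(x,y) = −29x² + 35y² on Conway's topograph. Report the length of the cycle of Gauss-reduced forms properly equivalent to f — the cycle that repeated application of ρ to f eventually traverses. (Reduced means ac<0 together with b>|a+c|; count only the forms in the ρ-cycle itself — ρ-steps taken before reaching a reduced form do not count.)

D = 4060, ⌊√D⌋ = 63
descent: ρ → (35,0,-29)
descent: ρ → (-29,58,6)  [lands on river]
river: ρ → (6,62,-9)
river: ρ → (-9,46,54)
river: ρ → (54,62,-1)
river: ρ → (-1,62,54)
river: ρ → (54,46,-9)
river: ρ → (-9,62,6)
river: ρ → (6,58,-29)
ρ-cycle length = 8 (tail of 2 descent steps not counted)

8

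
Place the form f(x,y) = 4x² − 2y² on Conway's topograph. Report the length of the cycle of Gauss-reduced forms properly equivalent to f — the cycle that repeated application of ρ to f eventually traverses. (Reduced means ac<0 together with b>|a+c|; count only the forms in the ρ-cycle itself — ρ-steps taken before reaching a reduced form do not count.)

D = 32, ⌊√D⌋ = 5
descent: ρ → (-2,4,2)  [lands on river]
river: ρ → (2,4,-2)
ρ-cycle length = 2 (tail of 1 descent step not counted)

2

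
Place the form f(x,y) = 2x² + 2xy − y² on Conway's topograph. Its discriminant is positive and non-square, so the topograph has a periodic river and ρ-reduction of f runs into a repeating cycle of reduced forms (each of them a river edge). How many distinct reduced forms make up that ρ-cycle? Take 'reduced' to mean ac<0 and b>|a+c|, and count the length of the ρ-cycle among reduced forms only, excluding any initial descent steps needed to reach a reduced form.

D = 12, ⌊√D⌋ = 3
river: ρ → (-1,2,2)
river: ρ → (2,2,-1)
ρ-cycle length = 2 (tail of 0 descent steps not counted)

2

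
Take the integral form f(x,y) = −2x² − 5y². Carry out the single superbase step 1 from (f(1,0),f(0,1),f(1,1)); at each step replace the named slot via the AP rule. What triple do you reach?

start (-2,-5,-7) = (f(1,0),f(0,1),f(1,1))
replace slot 1: 2·((-5)+(-7)) − (-2) = -22 → (-22,-5,-7)

-22,-5,-7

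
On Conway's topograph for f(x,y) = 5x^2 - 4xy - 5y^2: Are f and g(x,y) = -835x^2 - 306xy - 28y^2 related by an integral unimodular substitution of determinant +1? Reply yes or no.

D₁ = 116, D₂ = 116
river cycle of f (length 10): (-5, 4, 5), (5, 6, -4), (-4, 10, 1), (1, 10, -4), (-4, 6, 5), (5, 4, -5), (-5, 6, 4), (4, 10, -1), (-1, 10, 4), (4, 6, -5)
river cycle of g (length 10): (-5, 4, 5), (5, 6, -4), (-4, 10, 1), (1, 10, -4), (-4, 6, 5), (5, 4, -5), (-5, 6, 4), (4, 10, -1), (-1, 10, 4), (4, 6, -5)
cycles coincide ⇒ equivalent

yes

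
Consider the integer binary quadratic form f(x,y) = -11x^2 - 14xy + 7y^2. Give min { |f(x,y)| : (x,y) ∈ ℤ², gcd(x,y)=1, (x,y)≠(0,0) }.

descent: ρ → (7,14,-11)  [lands on river]
river: ρ → (-11,8,10)
river: ρ → (10,12,-9)
river: ρ → (-9,6,13)
river: ρ → (13,20,-2)
river: ρ → (-2,20,13)
river: ρ → (13,6,-9)
river: ρ → (-9,12,10)
river: ρ → (10,8,-11)
river: ρ → (-11,14,7)
closes: descent 1, river 10
min |a| on river = 2

2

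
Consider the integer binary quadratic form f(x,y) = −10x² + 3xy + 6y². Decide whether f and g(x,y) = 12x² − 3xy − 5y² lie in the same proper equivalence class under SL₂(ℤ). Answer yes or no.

D₁ = 249, D₂ = 249
river cycle of f (length 16): (6, 9, -7), (-7, 5, 8), (8, 11, -4), (-4, 13, 5), (5, 7, -10), (-10, 13, 2), (2, 15, -3), (-3, 15, 2), (2, 13, -10), (-10, 7, 5), … (6 more)
river cycle of g (length 16): (-5, 13, 4), (4, 11, -8), (-8, 5, 7), (7, 9, -6), (-6, 15, 1), (1, 15, -6), (-6, 9, 7), (7, 5, -8), (-8, 11, 4), (4, 13, -5), … (6 more)
cycles differ ⇒ inequivalent

no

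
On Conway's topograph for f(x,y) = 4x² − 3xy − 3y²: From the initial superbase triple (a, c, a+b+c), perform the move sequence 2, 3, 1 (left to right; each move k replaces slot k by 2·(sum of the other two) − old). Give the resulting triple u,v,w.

start (4,-3,-2) = (f(1,0),f(0,1),f(1,1))
replace slot 2: 2·(4+(-2)) − (-3) = 7 → (4,7,-2)
replace slot 3: 2·(4+7) − (-2) = 24 → (4,7,24)
replace slot 1: 2·(7+24) − 4 = 58 → (58,7,24)

58,7,24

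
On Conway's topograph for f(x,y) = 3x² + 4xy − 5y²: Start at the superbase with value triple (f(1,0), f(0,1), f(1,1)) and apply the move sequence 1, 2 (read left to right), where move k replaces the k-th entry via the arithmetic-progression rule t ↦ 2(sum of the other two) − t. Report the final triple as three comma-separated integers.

start (3,-5,2) = (f(1,0),f(0,1),f(1,1))
replace slot 1: 2·((-5)+2) − 3 = -9 → (-9,-5,2)
replace slot 2: 2·((-9)+2) − (-5) = -9 → (-9,-9,2)

-9,-9,2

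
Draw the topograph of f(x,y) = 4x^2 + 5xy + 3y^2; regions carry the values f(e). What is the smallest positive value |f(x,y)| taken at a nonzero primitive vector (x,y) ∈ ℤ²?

translate: b→-3 (≡5 mod 8), so (4,5,3)→(4,-3,2)
flip: (4,-3,2)→(2,3,4)
translate: b→-1 (≡3 mod 4), so (2,3,4)→(2,-1,3)
reduced (well bottom): (2,-1,3) with a≤c, −a<b≤a
well minimum = a = 2

2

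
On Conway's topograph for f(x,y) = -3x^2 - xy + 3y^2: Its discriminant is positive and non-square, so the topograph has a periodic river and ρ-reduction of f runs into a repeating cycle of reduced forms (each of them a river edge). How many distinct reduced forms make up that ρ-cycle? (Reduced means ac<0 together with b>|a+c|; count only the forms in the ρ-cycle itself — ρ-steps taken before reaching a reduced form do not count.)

D = 37, ⌊√D⌋ = 6
descent: ρ → (3,1,-3)  [lands on river]
river: ρ → (-3,5,1)
river: ρ → (1,5,-3)
river: ρ → (-3,1,3)
river: ρ → (3,5,-1)
river: ρ → (-1,5,3)
ρ-cycle length = 6 (tail of 1 descent step not counted)

6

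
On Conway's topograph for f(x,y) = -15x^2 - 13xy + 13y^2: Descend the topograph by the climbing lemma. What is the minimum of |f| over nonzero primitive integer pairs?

descent: ρ → (13,13,-15)  [lands on river]
river: ρ → (-15,17,11)
river: ρ → (11,27,-5)
river: ρ → (-5,23,21)
river: ρ → (21,19,-7)
river: ρ → (-7,23,15)
river: ρ → (15,7,-15)
river: ρ → (-15,23,7)
river: ρ → (7,19,-21)
river: ρ → (-21,23,5)
river: ρ → (5,27,-11)
river: ρ → (-11,17,15)
river: ρ → (15,13,-13)
river: ρ → (-13,13,15)
river: ρ → (15,17,-11)
river: ρ → (-11,27,5)
river: ρ → (5,23,-21)
river: ρ → (-21,19,7)
river: ρ → (7,23,-15)
river: ρ → (-15,7,15)
river: ρ → (15,23,-7)
river: ρ → (-7,19,21)
river: ρ → (21,23,-5)
river: ρ → (-5,27,11)
river: ρ → (11,17,-15)
river: ρ → (-15,13,13)
closes: descent 1, river 26
min |a| on river = 5

5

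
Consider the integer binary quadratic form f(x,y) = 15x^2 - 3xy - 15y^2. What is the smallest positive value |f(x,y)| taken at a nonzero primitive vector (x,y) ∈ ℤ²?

descent: ρ → (-15,3,15)  [lands on river]
river: ρ → (15,27,-3)
river: ρ → (-3,27,15)
river: ρ → (15,3,-15)
river: ρ → (-15,27,3)
river: ρ → (3,27,-15)
closes: descent 1, river 6
min |a| on river = 3

3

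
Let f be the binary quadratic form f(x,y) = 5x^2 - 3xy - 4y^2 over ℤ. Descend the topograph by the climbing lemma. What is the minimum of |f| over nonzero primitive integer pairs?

descent: ρ → (-4,3,5)  [lands on river]
river: ρ → (5,7,-2)
river: ρ → (-2,9,1)
river: ρ → (1,9,-2)
river: ρ → (-2,7,5)
river: ρ → (5,3,-4)
river: ρ → (-4,5,4)
river: ρ → (4,3,-5)
river: ρ → (-5,7,2)
river: ρ → (2,9,-1)
river: ρ → (-1,9,2)
river: ρ → (2,7,-5)
river: ρ → (-5,3,4)
river: ρ → (4,5,-4)
closes: descent 1, river 14
min |a| on river = 1

1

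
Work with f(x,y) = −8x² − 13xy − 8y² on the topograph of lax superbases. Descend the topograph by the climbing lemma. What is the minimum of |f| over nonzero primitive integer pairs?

translate: b→-3 (≡13 mod 16), so (8,13,8)→(8,-3,3)
flip: (8,-3,3)→(3,3,8)
reduced (well bottom): (3,3,8) with a≤c, −a<b≤a
well minimum |f| = |-3| = 3 (negative-definite)

3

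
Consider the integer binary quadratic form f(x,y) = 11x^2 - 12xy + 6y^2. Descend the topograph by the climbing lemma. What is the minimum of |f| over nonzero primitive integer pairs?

translate: b→10 (≡-12 mod 22), so (11,-12,6)→(11,10,5)
flip: (11,10,5)→(5,-10,11)
translate: b→0 (≡-10 mod 10), so (5,-10,11)→(5,0,6)
reduced (well bottom): (5,0,6) with a≤c, −a<b≤a
well minimum = a = 5

5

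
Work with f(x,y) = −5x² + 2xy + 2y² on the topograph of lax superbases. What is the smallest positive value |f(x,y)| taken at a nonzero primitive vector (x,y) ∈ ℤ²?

descent: ρ → (2,6,-1)  [lands on river]
river: ρ → (-1,6,2)
closes: descent 1, river 2
min |a| on river = 1

1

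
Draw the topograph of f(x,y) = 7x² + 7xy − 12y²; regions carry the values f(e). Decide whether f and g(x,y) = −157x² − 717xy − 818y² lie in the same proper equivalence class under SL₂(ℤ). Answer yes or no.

D₁ = 385, D₂ = 385
river cycle of f (length 10): (-12, 17, 2), (2, 19, -3), (-3, 17, 8), (8, 15, -5), (-5, 15, 8), (8, 17, -3), (-3, 19, 2), (2, 17, -12), (-12, 7, 7), (7, 7, -12)
river cycle of g (length 10): (-12, 17, 2), (2, 19, -3), (-3, 17, 8), (8, 15, -5), (-5, 15, 8), (8, 17, -3), (-3, 19, 2), (2, 17, -12), (-12, 7, 7), (7, 7, -12)
cycles coincide ⇒ equivalent

yes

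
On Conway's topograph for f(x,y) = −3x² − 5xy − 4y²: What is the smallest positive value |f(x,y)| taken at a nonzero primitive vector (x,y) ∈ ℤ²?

translate: b→-1 (≡5 mod 6), so (3,5,4)→(3,-1,2)
flip: (3,-1,2)→(2,1,3)
reduced (well bottom): (2,1,3) with a≤c, −a<b≤a
well minimum |f| = |-2| = 2 (negative-definite)

2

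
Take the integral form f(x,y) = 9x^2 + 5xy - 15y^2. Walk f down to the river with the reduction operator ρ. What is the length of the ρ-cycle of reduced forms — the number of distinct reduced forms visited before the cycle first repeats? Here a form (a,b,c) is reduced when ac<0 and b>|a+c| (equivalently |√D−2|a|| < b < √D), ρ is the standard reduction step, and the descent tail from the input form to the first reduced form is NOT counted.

D = 565, ⌊√D⌋ = 23
descent: ρ → (-15,-5,9)
descent: ρ → (9,23,-1)  [lands on river]
river: ρ → (-1,23,9)
river: ρ → (9,13,-11)
river: ρ → (-11,9,11)
river: ρ → (11,13,-9)
river: ρ → (-9,23,1)
river: ρ → (1,23,-9)
river: ρ → (-9,13,11)
river: ρ → (11,9,-11)
river: ρ → (-11,13,9)
ρ-cycle length = 10 (tail of 2 descent steps not counted)

10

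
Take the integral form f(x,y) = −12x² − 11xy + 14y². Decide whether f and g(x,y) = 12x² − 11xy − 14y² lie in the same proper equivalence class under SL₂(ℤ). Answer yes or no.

D₁ = 793, D₂ = 793
river cycle of f (length 12): (14, 11, -12), (-12, 13, 13), (13, 13, -12), (-12, 11, 14), (14, 17, -9), (-9, 19, 12), (12, 5, -16), (-16, 27, 1), (1, 27, -16), (-16, 5, 12), … (2 more)
river cycle of g (length 12): (-14, 11, 12), (12, 13, -13), (-13, 13, 12), (12, 11, -14), (-14, 17, 9), (9, 19, -12), (-12, 5, 16), (16, 27, -1), (-1, 27, 16), (16, 5, -12), … (2 more)
cycles differ ⇒ inequivalent

no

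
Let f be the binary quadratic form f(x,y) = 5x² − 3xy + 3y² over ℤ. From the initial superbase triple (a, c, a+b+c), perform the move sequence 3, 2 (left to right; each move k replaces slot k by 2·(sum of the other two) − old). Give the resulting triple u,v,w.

start (5,3,5) = (f(1,0),f(0,1),f(1,1))
replace slot 3: 2·(5+3) − 5 = 11 → (5,3,11)
replace slot 2: 2·(5+11) − 3 = 29 → (5,29,11)

5,29,11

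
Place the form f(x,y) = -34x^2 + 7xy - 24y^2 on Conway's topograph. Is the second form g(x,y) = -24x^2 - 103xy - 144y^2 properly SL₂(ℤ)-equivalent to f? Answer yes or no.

D₁ = -3215, D₂ = -3215
f is negative-definite; reduce −f:
−f: flip: (34,-7,24)→(24,7,34)
−f: reduced (well bottom): (24,7,34) with a≤c, −a<b≤a
flip sign back: reduced form of f is (-24,-7,-34)
g is negative-definite; reduce −g:
−g: translate: b→7 (≡103 mod 48), so (24,103,144)→(24,7,34)
−g: reduced (well bottom): (24,7,34) with a≤c, −a<b≤a
flip sign back: reduced form of g is (-24,-7,-34)
reduced forms (-24, -7, -34) vs (-24, -7, -34) ⇒ equivalent

yes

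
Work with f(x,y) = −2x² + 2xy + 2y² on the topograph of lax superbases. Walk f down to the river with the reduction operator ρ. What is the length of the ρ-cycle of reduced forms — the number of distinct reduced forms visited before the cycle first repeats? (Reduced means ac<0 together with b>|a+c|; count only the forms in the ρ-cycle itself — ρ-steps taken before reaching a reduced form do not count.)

D = 20, ⌊√D⌋ = 4
river: ρ → (2,2,-2)
river: ρ → (-2,2,2)
ρ-cycle length = 2 (tail of 0 descent steps not counted)

2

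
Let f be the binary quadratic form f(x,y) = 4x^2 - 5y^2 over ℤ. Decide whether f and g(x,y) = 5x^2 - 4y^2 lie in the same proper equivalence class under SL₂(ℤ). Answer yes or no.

D₁ = 80, D₂ = 80
river cycle of f (length 2): (4, 8, -1), (-1, 8, 4)
river cycle of g (length 2): (-4, 8, 1), (1, 8, -4)
cycles differ ⇒ inequivalent

no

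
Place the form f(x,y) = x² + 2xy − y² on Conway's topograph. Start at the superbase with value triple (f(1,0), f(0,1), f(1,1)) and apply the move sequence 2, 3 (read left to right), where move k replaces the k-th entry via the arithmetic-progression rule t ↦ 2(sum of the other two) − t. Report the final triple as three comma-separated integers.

start (1,-1,2) = (f(1,0),f(0,1),f(1,1))
replace slot 2: 2·(1+2) − (-1) = 7 → (1,7,2)
replace slot 3: 2·(1+7) − 2 = 14 → (1,7,14)

1,7,14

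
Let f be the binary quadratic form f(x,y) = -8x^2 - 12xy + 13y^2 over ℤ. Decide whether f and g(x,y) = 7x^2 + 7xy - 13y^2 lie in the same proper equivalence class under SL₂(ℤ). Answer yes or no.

D₁ = 560, D₂ = 413
discriminants differ ⇒ not SL₂(ℤ)-equivalent

no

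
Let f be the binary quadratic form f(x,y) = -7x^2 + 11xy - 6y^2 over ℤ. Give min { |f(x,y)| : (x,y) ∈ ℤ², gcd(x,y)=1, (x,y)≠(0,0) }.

translate: b→3 (≡-11 mod 14), so (7,-11,6)→(7,3,2)
flip: (7,3,2)→(2,-3,7)
translate: b→1 (≡-3 mod 4), so (2,-3,7)→(2,1,6)
reduced (well bottom): (2,1,6) with a≤c, −a<b≤a
well minimum |f| = |-2| = 2 (negative-definite)

2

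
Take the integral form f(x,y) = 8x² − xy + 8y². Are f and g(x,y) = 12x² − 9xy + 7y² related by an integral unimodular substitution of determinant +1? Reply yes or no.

D₁ = -255, D₂ = -255
f: flip: (8,-1,8)→(8,1,8)
f: reduced (well bottom): (8,1,8) with a≤c, −a<b≤a
g: flip: (12,-9,7)→(7,9,12)
g: translate: b→-5 (≡9 mod 14), so (7,9,12)→(7,-5,10)
g: reduced (well bottom): (7,-5,10) with a≤c, −a<b≤a
reduced forms (8, 1, 8) vs (7, -5, 10) ⇒ inequivalent

no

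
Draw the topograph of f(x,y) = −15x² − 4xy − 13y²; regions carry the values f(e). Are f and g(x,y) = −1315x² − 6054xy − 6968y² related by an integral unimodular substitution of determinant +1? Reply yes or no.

D₁ = -764, D₂ = -764
f is negative-definite; reduce −f:
−f: flip: (15,4,13)→(13,-4,15)
−f: reduced (well bottom): (13,-4,15) with a≤c, −a<b≤a
flip sign back: reduced form of f is (-13,4,-15)
g is negative-definite; reduce −g:
−g: translate: b→794 (≡6054 mod 2630), so (1315,6054,6968)→(1315,794,120)
−g: flip: (1315,794,120)→(120,-794,1315)
−g: translate: b→-74 (≡-794 mod 240), so (120,-794,1315)→(120,-74,13)
−g: flip: (120,-74,13)→(13,74,120)
−g: translate: b→-4 (≡74 mod 26), so (13,74,120)→(13,-4,15)
−g: reduced (well bottom): (13,-4,15) with a≤c, −a<b≤a
flip sign back: reduced form of g is (-13,4,-15)
reduced forms (-13, 4, -15) vs (-13, 4, -15) ⇒ equivalent

yes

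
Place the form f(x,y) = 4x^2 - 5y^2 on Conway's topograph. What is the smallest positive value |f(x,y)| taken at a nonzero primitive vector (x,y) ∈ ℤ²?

descent: ρ → (-5,0,4)
descent: ρ → (4,8,-1)  [lands on river]
river: ρ → (-1,8,4)
closes: descent 2, river 2
min |a| on river = 1

1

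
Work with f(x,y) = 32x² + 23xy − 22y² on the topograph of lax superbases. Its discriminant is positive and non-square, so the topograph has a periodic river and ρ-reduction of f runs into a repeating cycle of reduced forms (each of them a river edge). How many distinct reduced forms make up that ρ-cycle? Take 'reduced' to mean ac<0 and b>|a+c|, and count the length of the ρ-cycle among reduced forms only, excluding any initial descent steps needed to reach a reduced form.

D = 3345, ⌊√D⌋ = 57
river: ρ → (-22,21,33)
river: ρ → (33,45,-10)
river: ρ → (-10,55,8)
river: ρ → (8,57,-3)
river: ρ → (-3,57,8)
river: ρ → (8,55,-10)
river: ρ → (-10,45,33)
river: ρ → (33,21,-22)
river: ρ → (-22,23,32)
river: ρ → (32,41,-13)
river: ρ → (-13,37,38)
river: ρ → (38,39,-12)
river: ρ → (-12,57,2)
river: ρ → (2,55,-40)
river: ρ → (-40,25,17)
river: ρ → (17,43,-22)
river: ρ → (-22,45,15)
river: ρ → (15,45,-22)
river: ρ → (-22,43,17)
river: ρ → (17,25,-40)
river: ρ → (-40,55,2)
river: ρ → (2,57,-12)
river: ρ → (-12,39,38)
river: ρ → (38,37,-13)
river: ρ → (-13,41,32)
river: ρ → (32,23,-22)
ρ-cycle length = 26 (tail of 0 descent steps not counted)

26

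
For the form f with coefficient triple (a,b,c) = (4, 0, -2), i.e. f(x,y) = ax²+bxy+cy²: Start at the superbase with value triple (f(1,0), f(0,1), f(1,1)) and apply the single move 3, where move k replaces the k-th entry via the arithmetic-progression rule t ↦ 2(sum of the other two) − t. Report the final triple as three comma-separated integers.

start (4,-2,2) = (f(1,0),f(0,1),f(1,1))
replace slot 3: 2·(4+(-2)) − 2 = 2 → (4,-2,2)

4,-2,2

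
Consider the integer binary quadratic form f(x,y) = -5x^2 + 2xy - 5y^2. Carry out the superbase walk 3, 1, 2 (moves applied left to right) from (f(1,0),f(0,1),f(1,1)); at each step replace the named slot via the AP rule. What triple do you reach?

start (-5,-5,-8) = (f(1,0),f(0,1),f(1,1))
replace slot 3: 2·((-5)+(-5)) − (-8) = -12 → (-5,-5,-12)
replace slot 1: 2·((-5)+(-12)) − (-5) = -29 → (-29,-5,-12)
replace slot 2: 2·((-29)+(-12)) − (-5) = -77 → (-29,-77,-12)

-29,-77,-12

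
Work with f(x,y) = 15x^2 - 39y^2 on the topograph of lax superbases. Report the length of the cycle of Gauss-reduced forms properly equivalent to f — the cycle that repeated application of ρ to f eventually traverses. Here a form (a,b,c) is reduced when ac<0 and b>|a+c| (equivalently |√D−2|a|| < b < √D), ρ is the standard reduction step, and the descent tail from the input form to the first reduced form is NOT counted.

D = 2340, ⌊√D⌋ = 48
descent: ρ → (-39,0,15)
descent: ρ → (15,30,-24)  [lands on river]
river: ρ → (-24,18,21)
river: ρ → (21,24,-21)
river: ρ → (-21,18,24)
river: ρ → (24,30,-15)
river: ρ → (-15,30,24)
river: ρ → (24,18,-21)
river: ρ → (-21,24,21)
river: ρ → (21,18,-24)
river: ρ → (-24,30,15)
ρ-cycle length = 10 (tail of 2 descent steps not counted)

10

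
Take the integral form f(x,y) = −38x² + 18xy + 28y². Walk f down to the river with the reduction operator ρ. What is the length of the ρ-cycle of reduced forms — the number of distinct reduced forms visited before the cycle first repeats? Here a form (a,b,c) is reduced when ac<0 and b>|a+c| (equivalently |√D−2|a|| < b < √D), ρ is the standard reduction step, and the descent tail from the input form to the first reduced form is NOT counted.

D = 4580, ⌊√D⌋ = 67
river: ρ → (28,38,-28)
river: ρ → (-28,18,38)
river: ρ → (38,58,-8)
river: ρ → (-8,54,52)
river: ρ → (52,50,-10)
river: ρ → (-10,50,52)
river: ρ → (52,54,-8)
river: ρ → (-8,58,38)
river: ρ → (38,18,-28)
river: ρ → (-28,38,28)
river: ρ → (28,18,-38)
river: ρ → (-38,58,8)
river: ρ → (8,54,-52)
river: ρ → (-52,50,10)
river: ρ → (10,50,-52)
river: ρ → (-52,54,8)
river: ρ → (8,58,-38)
river: ρ → (-38,18,28)
ρ-cycle length = 18 (tail of 0 descent steps not counted)

18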